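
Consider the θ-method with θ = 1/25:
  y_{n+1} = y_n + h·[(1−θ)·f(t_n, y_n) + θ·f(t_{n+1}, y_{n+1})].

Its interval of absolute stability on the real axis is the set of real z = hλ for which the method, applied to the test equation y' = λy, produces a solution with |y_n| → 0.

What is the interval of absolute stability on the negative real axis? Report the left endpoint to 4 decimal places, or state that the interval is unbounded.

(-2.1739, 0).

On y'=λy, z=hλ:
  y_{n+1} = y_n + z·[24/25·y_n + 1/25·y_{n+1}] ⇒ (1 − 1/25z)y_{n+1} = (1 + 24/25z)y_n
  so R(z) = (1 + 24/25z)/(1 − 1/25z).

Solve |R(x)|<1 on ℝ⁻.
x=-1.41: |R|=0.3347
R=−1: 1+24/25x = −1+1/25x ⇒ -23/25x=2 ⇒ x=2/(-23/25)=-2.1739
Confirm numerically:
  x=-2.010: |R|=0.86042 <1
  x=-1.550: |R|=0.45951 <1
  x=-1.364: |R|=0.29343 <1
  x=-2.512: |R|=1.28264 >1
  x=-2.282: |R|=1.09112 >1
Stable set (-2.1739, 0).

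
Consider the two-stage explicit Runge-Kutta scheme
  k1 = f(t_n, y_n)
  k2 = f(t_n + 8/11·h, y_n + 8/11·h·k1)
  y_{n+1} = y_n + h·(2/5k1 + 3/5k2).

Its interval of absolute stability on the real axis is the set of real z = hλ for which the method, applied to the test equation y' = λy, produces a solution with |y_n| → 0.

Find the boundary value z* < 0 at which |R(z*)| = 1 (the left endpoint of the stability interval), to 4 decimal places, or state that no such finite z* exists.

z* = -2.2917.

Test eqn y'=λy, z=hλ:
  k1=λy_n ⇒ h·k1=z·y_n;  k2=λ(1+8/11z)y_n ⇒ h·k2=z(1+8/11z)y_n
  y_{n+1}/y_n = 1 + 2/5z + 3/5z(1+8/11z) = 1 + z + 24/55z²
  Hence R(z) = 1 + z + 24/55z².

Need |R(x)|<1, x<0.
x=-1.3: |R|=0.4375
R=1: x+24/55x²=0 ⇒ x=−55/24=-2.2917; min R=1−1/(4·24/55)=0.4271>−1
Confirm numerically:
  x=-2.159: |R|=0.87501 <1
  x=-2.051: |R|=0.78461 <1
  x=-1.560: |R|=0.50193 <1
  x=-1.033: |R|=0.43264 <1
  x=-2.729: |R|=1.52079 >1
  x=-2.678: |R|=1.45146 >1
Stable set (-2.2917, 0).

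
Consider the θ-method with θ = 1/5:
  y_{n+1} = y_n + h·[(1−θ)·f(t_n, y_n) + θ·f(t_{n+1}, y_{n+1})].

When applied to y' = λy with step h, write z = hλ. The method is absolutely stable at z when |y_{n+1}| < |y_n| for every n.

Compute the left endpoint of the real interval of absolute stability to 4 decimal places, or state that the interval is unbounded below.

left endpoint -3.3333.

Test eqn y'=λy, z=hλ:
  y_{n+1} = y_n + z·[4/5·y_n + 1/5·y_{n+1}] ⇒ (1 − 1/5z)y_{n+1} = (1 + 4/5z)y_n
  ⇒ R(z) = (1 + 4/5z)/(1 − 1/5z).

Solve |R(x)|<1 on ℝ⁻.
x=-1.05: |R|=0.1322
R=−1: 1+4/5x = −1+1/5x ⇒ -3/5x=2 ⇒ x=2/(-3/5)=-3.3333
Confirm numerically:
  x=-2.848: |R|=0.81448 <1
  x=-2.520: |R|=0.67553 <1
  x=-1.757: |R|=0.30013 <1
  x=-3.443: |R|=1.03897 >1
  x=-3.399: |R|=1.02346 >1
So |R|<1 on (-3.3333, 0).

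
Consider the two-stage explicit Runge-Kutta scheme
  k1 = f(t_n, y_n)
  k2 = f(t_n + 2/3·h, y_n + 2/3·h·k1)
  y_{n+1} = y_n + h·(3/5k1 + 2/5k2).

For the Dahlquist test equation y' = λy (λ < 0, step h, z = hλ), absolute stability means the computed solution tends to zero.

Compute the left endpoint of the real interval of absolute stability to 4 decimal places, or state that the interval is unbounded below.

Set f=λy, z=hλ:
  k1=λy_n ⇒ h·k1=z·y_n;  k2=λ(1+2/3z)y_n ⇒ h·k2=z(1+2/3z)y_n
  y_{n+1}/y_n = 1 + 3/5z + 2/5z(1+2/3z) = 1 + z + 4/15z²
  Hence R(z) = 1 + z + 4/15z².

Boundary: |R(x)|=1, x<0.
x=-0.49: |R|=0.5740
R=1: x+4/15x²=0 ⇒ x=−15/4=-3.7500; min R=1−1/(4·4/15)=0.0625>−1
Confirm numerically:
  x=-3.723: |R|=0.97319 <1
  x=-3.615: |R|=0.86986 <1
  x=-3.043: |R|=0.42629 <1
  x=-4.032: |R|=1.30321 >1
  x=-3.938: |R|=1.19743 >1
  x=-3.924: |R|=1.18207 >1
So |R|<1 on (-3.7500, 0).

left endpoint -3.7500.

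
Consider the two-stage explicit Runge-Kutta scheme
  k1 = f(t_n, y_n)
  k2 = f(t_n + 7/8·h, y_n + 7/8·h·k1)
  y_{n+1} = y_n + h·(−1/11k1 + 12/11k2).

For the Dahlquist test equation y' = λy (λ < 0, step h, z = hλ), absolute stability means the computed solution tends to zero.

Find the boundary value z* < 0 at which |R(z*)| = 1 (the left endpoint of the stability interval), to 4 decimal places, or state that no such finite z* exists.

z* = -1.0476.

Test eqn y'=λy, z=hλ:
  k1=λy_n ⇒ h·k1=z·y_n;  k2=λ(1+7/8z)y_n ⇒ h·k2=z(1+7/8z)y_n
  y_{n+1}/y_n = 1 − 1/11z + 12/11z(1+7/8z) = 1 + z + 21/22z²
  so R(z) = 1 + z + 21/22z².

Solve |R(x)|<1 on ℝ⁻.
x=-0.4: |R|=0.7527
R=1: x+21/22x²=0 ⇒ x=−22/21=-1.0476; min R=1−1/(4·21/22)=0.7381>−1
Confirm numerically:
  x=-0.943: |R|=0.90583 <1
  x=-0.920: |R|=0.88793 <1
  x=-0.632: |R|=0.74927 <1
  x=-1.577: |R|=1.79689 >1
  x=-1.423: |R|=1.50989 >1
Interval (-1.0476, 0).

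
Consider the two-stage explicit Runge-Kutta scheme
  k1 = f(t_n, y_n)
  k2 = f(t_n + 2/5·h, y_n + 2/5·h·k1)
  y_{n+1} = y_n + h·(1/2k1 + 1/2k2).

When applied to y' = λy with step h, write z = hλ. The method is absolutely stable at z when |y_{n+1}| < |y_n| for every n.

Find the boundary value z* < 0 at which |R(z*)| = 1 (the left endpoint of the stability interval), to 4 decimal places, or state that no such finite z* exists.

left endpoint -5.0000.

Test eqn y'=λy, z=hλ:
  k1=λy_n ⇒ h·k1=z·y_n;  k2=λ(1+2/5z)y_n ⇒ h·k2=z(1+2/5z)y_n
  y_{n+1}/y_n = 1 + 1/2z + 1/2z(1+2/5z) = 1 + z + 1/5z²
  so R(z) = 1 + z + 1/5z².

Solve |R(x)|<1 on ℝ⁻.
x=-0.51: |R|=0.5420
R=1: x+1/5x²=0 ⇒ x=−5=-5.0000; min R=1−1/(4·1/5)=-0.2500>−1
Confirm numerically:
  x=-4.706: |R|=0.72329 <1
  x=-3.140: |R|=0.16808 <1
  x=-2.652: |R|=0.24538 <1
  x=-2.083: |R|=0.21522 <1
  x=-5.470: |R|=1.51418 >1
  x=-5.404: |R|=1.43664 >1
  x=-5.265: |R|=1.27904 >1
Stable set (-5.0000, 0).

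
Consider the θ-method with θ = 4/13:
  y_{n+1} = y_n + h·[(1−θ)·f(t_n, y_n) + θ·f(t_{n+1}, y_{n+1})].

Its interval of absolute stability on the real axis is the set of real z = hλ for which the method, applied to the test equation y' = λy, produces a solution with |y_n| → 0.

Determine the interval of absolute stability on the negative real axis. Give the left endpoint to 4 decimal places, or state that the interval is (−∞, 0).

(-5.2000, 0).

Test eqn y'=λy, z=hλ:
  y_{n+1} = y_n + z·[9/13·y_n + 4/13·y_{n+1}] ⇒ (1 − 4/13z)y_{n+1} = (1 + 9/13z)y_n
  so R(z) = (1 + 9/13z)/(1 − 4/13z).

Solve |R(x)|<1 on ℝ⁻.
x=-0.31: |R|=0.7170
R=−1: 1+9/13x = −1+4/13x ⇒ -5/13x=2 ⇒ x=2/(-5/13)=-5.2000
Confirm numerically:
  x=-4.721: |R|=0.92488 <1
  x=-3.720: |R|=0.73458 <1
  x=-3.276: |R|=0.63147 <1
  x=-2.979: |R|=0.55430 <1
  x=-5.601: |R|=1.05663 >1
  x=-5.416: |R|=1.03116 >1
  x=-5.413: |R|=1.03073 >1
So |R|<1 on (-5.2000, 0).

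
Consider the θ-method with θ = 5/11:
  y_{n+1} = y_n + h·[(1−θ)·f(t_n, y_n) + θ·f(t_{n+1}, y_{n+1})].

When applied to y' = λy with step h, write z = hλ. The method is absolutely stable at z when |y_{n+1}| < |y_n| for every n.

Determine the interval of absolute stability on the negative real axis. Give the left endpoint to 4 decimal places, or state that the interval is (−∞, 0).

z∈(-22.0000,0).

Set f=λy, z=hλ:
  y_{n+1} = y_n + z·[6/11·y_n + 5/11·y_{n+1}] ⇒ (1 − 5/11z)y_{n+1} = (1 + 6/11z)y_n
  R(z) = (1 + 6/11z)/(1 − 5/11z).

Solve |R(x)|<1 on ℝ⁻.
x=-0.33: |R|=0.7130
R=−1: 1+6/11x = −1+5/11x ⇒ -1/11x=2 ⇒ x=2/(-1/11)=-22.0000
Confirm numerically:
  x=-18.082: |R|=0.96136 <1
  x=-17.993: |R|=0.96031 <1
  x=-13.494: |R|=0.89160 <1
  x=-22.524: |R|=1.00424 >1
  x=-22.481: |R|=1.00390 >1
  x=-22.201: |R|=1.00165 >1
So |R|<1 on (-22.0000, 0).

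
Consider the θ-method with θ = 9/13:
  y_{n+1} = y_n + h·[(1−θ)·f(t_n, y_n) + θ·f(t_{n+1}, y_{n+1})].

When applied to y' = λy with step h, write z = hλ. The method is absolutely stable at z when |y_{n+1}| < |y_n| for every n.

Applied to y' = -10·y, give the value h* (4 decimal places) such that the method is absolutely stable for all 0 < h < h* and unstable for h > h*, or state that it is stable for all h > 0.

With y'=λy (z=hλ):
  y_{n+1} = y_n + z·[4/13·y_n + 9/13·y_{n+1}] ⇒ (1 − 9/13z)y_{n+1} = (1 + 4/13z)y_n
  R(z) = (1 + 4/13z)/(1 − 9/13z).

Solve |R(x)|<1 on ℝ⁻.
x=-1.54: |R|=0.2547
x=-2: |R|=0.1613
x=-10: |R|=0.2621
x=-100: |R|=0.4239
θ=9/13≥1/2 ⇒ |1+4/13x|<|1−9/13x| ∀x<0 ⇒ unbounded interval.

(−∞, 0) — no finite endpoint. Any h>0 works for λ=-10.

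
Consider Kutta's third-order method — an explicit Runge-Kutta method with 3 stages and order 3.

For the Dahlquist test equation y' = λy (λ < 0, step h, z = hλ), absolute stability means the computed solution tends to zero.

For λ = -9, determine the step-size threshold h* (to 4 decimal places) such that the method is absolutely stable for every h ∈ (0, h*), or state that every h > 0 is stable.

(-2.5127,0); λ=-9 ⇒ h* = 0.2792.

Test eqn y'=λy, z=hλ:
  order 3, 3-stage ⇒ R(z)=1+z+z^2/2+z^3/6
  (e.g. R(-1.37)=0.13989, |R|=0.13989)

Boundary: |R(x)|=1, x<0.
x=-1.37: |R|=0.1399
|R(-2.64)|=1.2218 |R(-2.29)|=0.6694 |R(-1.45)|=0.0931
Bisect:
  x_lo=-2.9647 |R|=1.9129  x_hi=-0.1678 |R|=0.8455
  mid=-1.56622 |R|=0.01996 →hi
  mid=-2.26545 |R|=0.63713 →hi
  mid=-2.61506 |R|=1.17631 →lo
  mid=-2.44025 |R|=0.88472 →hi
  mid=-2.52765 |R|=1.02468 →lo
  mid=-2.48395 |R|=0.95328 →hi
  mid=-2.50580 |R|=0.98862 →hi
  mid=-2.51673 |R|=1.00656 →lo
  mid=-2.51127 |R|=0.99757 →hi
  ...
  [-2.51280,-2.51263] ⇒ x*=-2.5127
Stable set (-2.5127, 0).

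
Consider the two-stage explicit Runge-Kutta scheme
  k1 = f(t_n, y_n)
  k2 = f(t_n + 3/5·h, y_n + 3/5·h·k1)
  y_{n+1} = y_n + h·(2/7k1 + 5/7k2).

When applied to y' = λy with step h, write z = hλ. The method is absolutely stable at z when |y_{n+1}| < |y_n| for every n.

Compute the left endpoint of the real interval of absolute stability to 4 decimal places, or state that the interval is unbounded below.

z* = -2.3333.

Test eqn y'=λy, z=hλ:
  k1=λy_n ⇒ h·k1=z·y_n;  k2=λ(1+3/5z)y_n ⇒ h·k2=z(1+3/5z)y_n
  y_{n+1}/y_n = 1 + 2/7z + 5/7z(1+3/5z) = 1 + z + 3/7z²
  R(z) = 1 + z + 3/7z².

Find x<0 with |R(x)|<1.
x=-0.95: |R|=0.4368
R=1: x+3/7x²=0 ⇒ x=−7/3=-2.3333; min R=1−1/(4·3/7)=0.4167>−1
Confirm numerically:
  x=-2.178: |R|=0.85501 <1
  x=-2.044: |R|=0.74654 <1
  x=-1.280: |R|=0.42217 <1
  x=-2.814: |R|=1.57968 >1
  x=-2.490: |R|=1.16719 >1
  x=-2.377: |R|=1.04448 >1
Stable set (-2.3333, 0).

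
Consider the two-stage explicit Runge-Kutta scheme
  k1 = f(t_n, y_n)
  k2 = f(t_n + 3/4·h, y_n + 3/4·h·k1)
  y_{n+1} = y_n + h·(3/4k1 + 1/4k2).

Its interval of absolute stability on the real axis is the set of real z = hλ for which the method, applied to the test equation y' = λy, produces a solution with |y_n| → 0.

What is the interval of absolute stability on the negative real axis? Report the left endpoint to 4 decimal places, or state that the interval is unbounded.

With y'=λy (z=hλ):
  k1=λy_n ⇒ h·k1=z·y_n;  k2=λ(1+3/4z)y_n ⇒ h·k2=z(1+3/4z)y_n
  y_{n+1}/y_n = 1 + 3/4z + 1/4z(1+3/4z) = 1 + z + 3/16z²
  R(z) = 1 + z + 3/16z².

Find x<0 with |R(x)|<1.
x=-0.7: |R|=0.3919
R=1: x+3/16x²=0 ⇒ x=−16/3=-5.3333; min R=1−1/(4·3/16)=-0.3333>−1
Confirm numerically:
  x=-3.943: |R|=0.02789 <1
  x=-2.980: |R|=0.31493 <1
  x=-2.593: |R|=0.33232 <1
  x=-2.407: |R|=0.32069 <1
  x=-5.788: |R|=1.49343 >1
  x=-5.675: |R|=1.36355 >1
  x=-5.540: |R|=1.21468 >1
So |R|<1 on (-5.3333, 0).

(-5.3333, 0).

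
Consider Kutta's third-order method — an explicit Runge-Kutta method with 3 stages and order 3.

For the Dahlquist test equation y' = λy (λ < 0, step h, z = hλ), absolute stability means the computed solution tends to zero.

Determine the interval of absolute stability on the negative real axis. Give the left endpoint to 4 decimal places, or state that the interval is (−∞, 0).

With y'=λy (z=hλ):
  order 3, 3-stage ⇒ R(z)=1+z+z^2/2+z^3/6
  (e.g. R(-1.12)=0.27305, |R|=0.27305)

Solve |R(x)|<1 on ℝ⁻.
x=-1.12: |R|=0.2730
|R(-2.82)|=1.5814 |R(-1.23)|=0.2163 |R(-1.13)|=0.2680
Bisect:
  x_lo=-2.9415 |R|=1.8571  x_hi=-0.1465 |R|=0.8637
  mid=-1.54397 |R|=0.03452 →hi
  mid=-2.24273 |R|=0.60790 →hi
  mid=-2.59210 |R|=1.13532 →lo
  mid=-2.41741 |R|=0.84999 →hi
  mid=-2.50476 |R|=0.98691 →hi
  mid=-2.54843 |R|=1.05964 →lo
  mid=-2.52659 |R|=1.02292 →lo
  mid=-2.51568 |R|=1.00482 →lo
  mid=-2.51022 |R|=0.99585 →hi
  ...
  [-2.51278,-2.51261] ⇒ x*=-2.5127
Stable set (-2.5127, 0).

z∈(-2.5127,0).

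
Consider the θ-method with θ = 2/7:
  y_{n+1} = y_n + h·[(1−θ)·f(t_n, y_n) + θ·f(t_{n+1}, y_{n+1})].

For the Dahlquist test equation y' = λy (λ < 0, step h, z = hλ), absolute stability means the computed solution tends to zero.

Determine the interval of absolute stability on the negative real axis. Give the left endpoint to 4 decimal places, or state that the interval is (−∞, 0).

z∈(-4.6667,0).

On y'=λy, z=hλ:
  y_{n+1} = y_n + z·[5/7·y_n + 2/7·y_{n+1}] ⇒ (1 − 2/7z)y_{n+1} = (1 + 5/7z)y_n
  ⇒ R(z) = (1 + 5/7z)/(1 − 2/7z).

Solve |R(x)|<1 on ℝ⁻.
x=-0.68: |R|=0.4306
R=−1: 1+5/7x = −1+2/7x ⇒ -3/7x=2 ⇒ x=2/(-3/7)=-4.6667
Confirm numerically:
  x=-3.417: |R|=0.72900 <1
  x=-3.402: |R|=0.72515 <1
  x=-1.917: |R|=0.23860 <1
  x=-5.043: |R|=1.06608 >1
  x=-5.029: |R|=1.06372 >1
  x=-4.977: |R|=1.05491 >1
Interval (-4.6667, 0).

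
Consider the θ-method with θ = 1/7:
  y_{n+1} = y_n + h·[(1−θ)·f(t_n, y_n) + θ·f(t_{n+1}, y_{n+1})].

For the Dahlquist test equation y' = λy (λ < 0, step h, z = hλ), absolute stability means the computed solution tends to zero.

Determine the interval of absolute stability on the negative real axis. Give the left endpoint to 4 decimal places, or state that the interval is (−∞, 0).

Test eqn y'=λy, z=hλ:
  y_{n+1} = y_n + z·[6/7·y_n + 1/7·y_{n+1}] ⇒ (1 − 1/7z)y_{n+1} = (1 + 6/7z)y_n
  so R(z) = (1 + 6/7z)/(1 − 1/7z).

Need |R(x)|<1, x<0.
x=-0.5: |R|=0.5333
R=−1: 1+6/7x = −1+1/7x ⇒ -5/7x=2 ⇒ x=2/(-5/7)=-2.8000
Confirm numerically:
  x=-2.764: |R|=0.98156 <1
  x=-2.710: |R|=0.95366 <1
  x=-2.187: |R|=0.66638 <1
  x=-2.118: |R|=0.62601 <1
  x=-2.912: |R|=1.05650 >1
  x=-2.849: |R|=1.02488 >1
So |R|<1 on (-2.8000, 0).

z∈(-2.8000,0).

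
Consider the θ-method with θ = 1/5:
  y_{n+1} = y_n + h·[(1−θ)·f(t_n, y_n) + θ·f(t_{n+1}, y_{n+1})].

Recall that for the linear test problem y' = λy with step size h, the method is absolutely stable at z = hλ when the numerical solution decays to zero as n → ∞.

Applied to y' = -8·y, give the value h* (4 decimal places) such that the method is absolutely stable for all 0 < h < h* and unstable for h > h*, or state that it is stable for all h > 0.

Test eqn y'=λy, z=hλ:
  y_{n+1} = y_n + z·[4/5·y_n + 1/5·y_{n+1}] ⇒ (1 − 1/5z)y_{n+1} = (1 + 4/5z)y_n
  R(z) = (1 + 4/5z)/(1 − 1/5z).

Find x<0 with |R(x)|<1.
x=-0.6: |R|=0.4643
R=−1: 1+4/5x = −1+1/5x ⇒ -3/5x=2 ⇒ x=2/(-3/5)=-3.3333
Confirm numerically:
  x=-2.987: |R|=0.86991 <1
  x=-2.276: |R|=0.56405 <1
  x=-2.018: |R|=0.43773 <1
  x=-1.942: |R|=0.39873 <1
  x=-3.837: |R|=1.17099 >1
  x=-3.563: |R|=1.08046 >1
  x=-3.448: |R|=1.04072 >1
So |R|<1 on (-3.3333, 0).

(-3.3333,0); λ=-8 ⇒ h* = (10/3)/8 = 0.4167.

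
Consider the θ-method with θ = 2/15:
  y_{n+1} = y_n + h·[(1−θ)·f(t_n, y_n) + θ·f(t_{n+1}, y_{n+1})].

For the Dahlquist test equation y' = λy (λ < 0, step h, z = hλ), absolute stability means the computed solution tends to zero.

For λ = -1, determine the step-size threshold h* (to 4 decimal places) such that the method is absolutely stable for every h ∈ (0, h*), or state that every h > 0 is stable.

Set f=λy, z=hλ:
  y_{n+1} = y_n + z·[13/15·y_n + 2/15·y_{n+1}] ⇒ (1 − 2/15z)y_{n+1} = (1 + 13/15z)y_n
  ⇒ R(z) = (1 + 13/15z)/(1 − 2/15z).

Need |R(x)|<1, x<0.
x=-0.33: |R|=0.6839
R=−1: 1+13/15x = −1+2/15x ⇒ -11/15x=2 ⇒ x=2/(-11/15)=-2.7273
Confirm numerically:
  x=-2.384: |R|=0.80898 <1
  x=-1.736: |R|=0.40970 <1
  x=-1.216: |R|=0.04635 <1
  x=-3.243: |R|=1.26403 >1
  x=-3.180: |R|=1.23315 >1
  x=-3.161: |R|=1.22376 >1
So |R|<1 on (-2.7273, 0).

(-2.7273,0); λ=-1 ⇒ h* = (30/11)/1 = 2.7273.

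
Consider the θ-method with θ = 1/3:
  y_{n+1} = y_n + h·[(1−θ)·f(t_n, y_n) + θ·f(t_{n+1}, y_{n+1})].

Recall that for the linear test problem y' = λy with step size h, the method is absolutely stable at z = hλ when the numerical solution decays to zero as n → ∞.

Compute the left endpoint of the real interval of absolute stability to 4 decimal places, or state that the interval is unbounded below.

left endpoint -6.0000.

On y'=λy, z=hλ:
  y_{n+1} = y_n + z·[2/3·y_n + 1/3·y_{n+1}] ⇒ (1 − 1/3z)y_{n+1} = (1 + 2/3z)y_n
  R(z) = (1 + 2/3z)/(1 − 1/3z).

Boundary: |R(x)|=1, x<0.
x=-1.33: |R|=0.0785
R=−1: 1+2/3x = −1+1/3x ⇒ -1/3x=2 ⇒ x=2/(-1/3)=-6.0000
Confirm numerically:
  x=-5.116: |R|=0.89108 <1
  x=-3.911: |R|=0.69773 <1
  x=-2.695: |R|=0.41967 <1
  x=-6.446: |R|=1.04722 >1
  x=-6.301: |R|=1.03236 >1
  x=-6.217: |R|=1.02354 >1
So |R|<1 on (-6.0000, 0).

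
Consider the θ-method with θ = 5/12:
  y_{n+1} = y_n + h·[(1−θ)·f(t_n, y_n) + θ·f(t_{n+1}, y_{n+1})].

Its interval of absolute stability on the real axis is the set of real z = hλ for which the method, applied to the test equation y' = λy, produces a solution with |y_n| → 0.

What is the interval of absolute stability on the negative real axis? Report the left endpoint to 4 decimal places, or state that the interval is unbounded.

(-12.0000, 0).

On y'=λy, z=hλ:
  y_{n+1} = y_n + z·[7/12·y_n + 5/12·y_{n+1}] ⇒ (1 − 5/12z)y_{n+1} = (1 + 7/12z)y_n
  Hence R(z) = (1 + 7/12z)/(1 − 5/12z).

Solve |R(x)|<1 on ℝ⁻.
x=-1.04: |R|=0.2744
R=−1: 1+7/12x = −1+5/12x ⇒ -1/6x=2 ⇒ x=2/(-1/6)=-12.0000
Confirm numerically:
  x=-11.903: |R|=0.99729 <1
  x=-10.499: |R|=0.95345 <1
  x=-9.236: |R|=0.90498 <1
  x=-12.509: |R|=1.01366 >1
  x=-12.490: |R|=1.01316 >1
  x=-12.456: |R|=1.01228 >1
So |R|<1 on (-12.0000, 0).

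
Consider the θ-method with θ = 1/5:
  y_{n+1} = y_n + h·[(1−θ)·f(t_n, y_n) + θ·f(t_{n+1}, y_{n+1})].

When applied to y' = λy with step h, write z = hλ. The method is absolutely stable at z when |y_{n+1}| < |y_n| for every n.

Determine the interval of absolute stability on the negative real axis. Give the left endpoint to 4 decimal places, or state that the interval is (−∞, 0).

(-3.3333, 0).

Test eqn y'=λy, z=hλ:
  y_{n+1} = y_n + z·[4/5·y_n + 1/5·y_{n+1}] ⇒ (1 − 1/5z)y_{n+1} = (1 + 4/5z)y_n
  R(z) = (1 + 4/5z)/(1 − 1/5z).

Need |R(x)|<1, x<0.
x=-0.4: |R|=0.6296
R=−1: 1+4/5x = −1+1/5x ⇒ -3/5x=2 ⇒ x=2/(-3/5)=-3.3333
Confirm numerically:
  x=-2.287: |R|=0.56923 <1
  x=-1.987: |R|=0.42193 <1
  x=-1.851: |R|=0.35090 <1
  x=-1.543: |R|=0.17912 <1
  x=-3.897: |R|=1.19006 >1
  x=-3.539: |R|=1.07226 >1
Interval (-3.3333, 0).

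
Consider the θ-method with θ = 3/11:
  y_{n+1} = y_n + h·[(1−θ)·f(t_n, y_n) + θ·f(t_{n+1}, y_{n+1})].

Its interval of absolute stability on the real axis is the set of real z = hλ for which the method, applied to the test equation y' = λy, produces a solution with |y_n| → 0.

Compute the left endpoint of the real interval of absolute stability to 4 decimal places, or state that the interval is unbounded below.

left endpoint -4.4000.

On y'=λy, z=hλ:
  y_{n+1} = y_n + z·[8/11·y_n + 3/11·y_{n+1}] ⇒ (1 − 3/11z)y_{n+1} = (1 + 8/11z)y_n
  ⇒ R(z) = (1 + 8/11z)/(1 − 3/11z).

Find x<0 with |R(x)|<1.
x=-0.65: |R|=0.4479
R=−1: 1+8/11x = −1+3/11x ⇒ -5/11x=2 ⇒ x=2/(-5/11)=-4.4000
Confirm numerically:
  x=-3.661: |R|=0.83192 <1
  x=-2.958: |R|=0.63721 <1
  x=-2.772: |R|=0.57859 <1
  x=-2.581: |R|=0.51475 <1
  x=-4.494: |R|=1.01920 >1
  x=-4.449: |R|=1.01006 >1
Stable set (-4.4000, 0).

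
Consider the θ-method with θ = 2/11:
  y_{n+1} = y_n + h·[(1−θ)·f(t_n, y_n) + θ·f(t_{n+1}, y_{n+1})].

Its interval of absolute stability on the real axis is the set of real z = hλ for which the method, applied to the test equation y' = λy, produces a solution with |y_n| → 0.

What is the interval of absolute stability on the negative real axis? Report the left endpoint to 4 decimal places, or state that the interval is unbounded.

Test eqn y'=λy, z=hλ:
  y_{n+1} = y_n + z·[9/11·y_n + 2/11·y_{n+1}] ⇒ (1 − 2/11z)y_{n+1} = (1 + 9/11z)y_n
  R(z) = (1 + 9/11z)/(1 − 2/11z).

Find x<0 with |R(x)|<1.
x=-1.26: |R|=0.0251
R=−1: 1+9/11x = −1+2/11x ⇒ -7/11x=2 ⇒ x=2/(-7/11)=-3.1429
Confirm numerically:
  x=-2.560: |R|=0.74690 <1
  x=-2.209: |R|=0.57602 <1
  x=-2.101: |R|=0.52026 <1
  x=-3.528: |R|=1.14931 >1
  x=-3.164: |R|=1.00854 >1
Interval (-3.1429, 0).

z∈(-3.1429,0).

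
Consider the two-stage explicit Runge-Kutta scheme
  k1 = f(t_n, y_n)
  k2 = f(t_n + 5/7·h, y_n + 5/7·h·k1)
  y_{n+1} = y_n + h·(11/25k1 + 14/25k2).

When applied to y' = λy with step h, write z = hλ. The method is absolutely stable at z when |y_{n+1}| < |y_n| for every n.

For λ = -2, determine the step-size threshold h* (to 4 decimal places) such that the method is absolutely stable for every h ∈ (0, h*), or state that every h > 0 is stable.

(-2.5000,0); λ=-2 ⇒ h* = (5/2)/2 = 1.2500.

Test eqn y'=λy, z=hλ:
  k1=λy_n ⇒ h·k1=z·y_n;  k2=λ(1+5/7z)y_n ⇒ h·k2=z(1+5/7z)y_n
  y_{n+1}/y_n = 1 + 11/25z + 14/25z(1+5/7z) = 1 + z + 2/5z²
  R(z) = 1 + z + 2/5z².

Boundary: |R(x)|=1, x<0.
x=-1.53: |R|=0.4064
R=1: x+2/5x²=0 ⇒ x=−5/2=-2.5000; min R=1−1/(4·2/5)=0.3750>−1
Confirm numerically:
  x=-2.030: |R|=0.61836 <1
  x=-1.888: |R|=0.53782 <1
  x=-1.775: |R|=0.48525 <1
  x=-1.638: |R|=0.43522 <1
  x=-2.838: |R|=1.38370 >1
  x=-2.666: |R|=1.17702 >1
Stable set (-2.5000, 0).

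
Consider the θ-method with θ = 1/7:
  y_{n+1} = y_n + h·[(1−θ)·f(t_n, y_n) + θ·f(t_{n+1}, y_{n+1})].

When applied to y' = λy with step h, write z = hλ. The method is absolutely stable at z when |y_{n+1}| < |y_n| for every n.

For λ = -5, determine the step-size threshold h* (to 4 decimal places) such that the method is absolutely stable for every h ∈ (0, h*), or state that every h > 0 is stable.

On y'=λy, z=hλ:
  y_{n+1} = y_n + z·[6/7·y_n + 1/7·y_{n+1}] ⇒ (1 − 1/7z)y_{n+1} = (1 + 6/7z)y_n
  R(z) = (1 + 6/7z)/(1 − 1/7z).

Boundary: |R(x)|=1, x<0.
x=-1.38: |R|=0.1527
R=−1: 1+6/7x = −1+1/7x ⇒ -5/7x=2 ⇒ x=2/(-5/7)=-2.8000
Confirm numerically:
  x=-2.580: |R|=0.88518 <1
  x=-2.489: |R|=0.83613 <1
  x=-2.315: |R|=0.73967 <1
  x=-3.356: |R|=1.26844 >1
  x=-3.001: |R|=1.10049 >1
  x=-2.889: |R|=1.04500 >1
Interval (-2.8000, 0).

(-2.8000,0); λ=-5 ⇒ h* = (14/5)/5 = 0.5600.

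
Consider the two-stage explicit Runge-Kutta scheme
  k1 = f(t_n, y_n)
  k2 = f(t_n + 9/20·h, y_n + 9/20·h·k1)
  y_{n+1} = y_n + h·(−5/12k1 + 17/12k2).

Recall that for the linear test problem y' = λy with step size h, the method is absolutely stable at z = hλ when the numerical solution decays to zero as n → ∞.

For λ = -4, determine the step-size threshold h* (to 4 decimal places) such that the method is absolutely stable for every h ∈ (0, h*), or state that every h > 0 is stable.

(-1.5686,0); λ=-4 ⇒ h* = (80/51)/4 = 0.3922.

With y'=λy (z=hλ):
  k1=λy_n ⇒ h·k1=z·y_n;  k2=λ(1+9/20z)y_n ⇒ h·k2=z(1+9/20z)y_n
  y_{n+1}/y_n = 1 − 5/12z + 17/12z(1+9/20z) = 1 + z + 51/80z²
  so R(z) = 1 + z + 51/80z².

Need |R(x)|<1, x<0.
x=-1.3: |R|=0.7774
R=1: x+51/80x²=0 ⇒ x=−80/51=-1.5686; min R=1−1/(4·51/80)=0.6078>−1
Confirm numerically:
  x=-1.422: |R|=0.86708 <1
  x=-1.174: |R|=0.70465 <1
  x=-0.791: |R|=0.60787 <1
  x=-1.953: |R|=1.47856 >1
  x=-1.750: |R|=1.20234 >1
So |R|<1 on (-1.5686, 0).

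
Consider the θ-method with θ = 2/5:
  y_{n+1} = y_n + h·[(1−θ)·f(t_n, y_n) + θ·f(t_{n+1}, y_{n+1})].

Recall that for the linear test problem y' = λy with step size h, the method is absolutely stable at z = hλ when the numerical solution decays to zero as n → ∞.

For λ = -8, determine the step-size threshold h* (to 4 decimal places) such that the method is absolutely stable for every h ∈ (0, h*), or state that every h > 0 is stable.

(-10.0000,0); λ=-8 ⇒ h* = (10)/8 = 1.2500.

On y'=λy, z=hλ:
  y_{n+1} = y_n + z·[3/5·y_n + 2/5·y_{n+1}] ⇒ (1 − 2/5z)y_{n+1} = (1 + 3/5z)y_n
  so R(z) = (1 + 3/5z)/(1 − 2/5z).

Boundary: |R(x)|=1, x<0.
x=-1.45: |R|=0.0823
R=−1: 1+3/5x = −1+2/5x ⇒ -1/5x=2 ⇒ x=2/(-1/5)=-10.0000
Confirm numerically:
  x=-9.834: |R|=0.99327 <1
  x=-9.353: |R|=0.97271 <1
  x=-6.393: |R|=0.79720 <1
  x=-10.577: |R|=1.02206 >1
  x=-10.468: |R|=1.01804 >1
  x=-10.138: |R|=1.00546 >1
So |R|<1 on (-10.0000, 0).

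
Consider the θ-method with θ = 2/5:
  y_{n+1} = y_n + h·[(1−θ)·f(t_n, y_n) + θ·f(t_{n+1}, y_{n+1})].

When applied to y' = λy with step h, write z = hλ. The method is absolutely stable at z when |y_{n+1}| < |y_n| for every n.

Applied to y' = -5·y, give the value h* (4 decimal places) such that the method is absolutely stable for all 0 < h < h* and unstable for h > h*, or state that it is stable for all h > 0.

Set f=λy, z=hλ:
  y_{n+1} = y_n + z·[3/5·y_n + 2/5·y_{n+1}] ⇒ (1 − 2/5z)y_{n+1} = (1 + 3/5z)y_n
  R(z) = (1 + 3/5z)/(1 − 2/5z).

Boundary: |R(x)|=1, x<0.
x=-0.64: |R|=0.4904
R=−1: 1+3/5x = −1+2/5x ⇒ -1/5x=2 ⇒ x=2/(-1/5)=-10.0000
Confirm numerically:
  x=-9.369: |R|=0.97342 <1
  x=-8.188: |R|=0.91523 <1
  x=-6.070: |R|=0.77071 <1
  x=-10.192: |R|=1.00756 >1
  x=-10.139: |R|=1.00550 >1
Interval (-10.0000, 0).

(-10.0000,0); λ=-5 ⇒ h* = (10)/5 = 2.0000.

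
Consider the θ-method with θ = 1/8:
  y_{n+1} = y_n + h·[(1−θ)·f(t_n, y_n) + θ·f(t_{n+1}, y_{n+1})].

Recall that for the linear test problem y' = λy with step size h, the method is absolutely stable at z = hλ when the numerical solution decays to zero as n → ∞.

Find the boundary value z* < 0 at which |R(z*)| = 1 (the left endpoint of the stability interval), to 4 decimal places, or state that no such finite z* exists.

On y'=λy, z=hλ:
  y_{n+1} = y_n + z·[7/8·y_n + 1/8·y_{n+1}] ⇒ (1 − 1/8z)y_{n+1} = (1 + 7/8z)y_n
  R(z) = (1 + 7/8z)/(1 − 1/8z).

Solve |R(x)|<1 on ℝ⁻.
x=-1.05: |R|=0.0718
R=−1: 1+7/8x = −1+1/8x ⇒ -3/4x=2 ⇒ x=2/(-3/4)=-2.6667
Confirm numerically:
  x=-2.634: |R|=0.98157 <1
  x=-1.932: |R|=0.55618 <1
  x=-1.306: |R|=0.12272 <1
  x=-1.224: |R|=0.06158 <1
  x=-3.258: |R|=1.31515 >1
  x=-3.162: |R|=1.26626 >1
  x=-2.882: |R|=1.11873 >1
Stable set (-2.6667, 0).

z* = -2.6667.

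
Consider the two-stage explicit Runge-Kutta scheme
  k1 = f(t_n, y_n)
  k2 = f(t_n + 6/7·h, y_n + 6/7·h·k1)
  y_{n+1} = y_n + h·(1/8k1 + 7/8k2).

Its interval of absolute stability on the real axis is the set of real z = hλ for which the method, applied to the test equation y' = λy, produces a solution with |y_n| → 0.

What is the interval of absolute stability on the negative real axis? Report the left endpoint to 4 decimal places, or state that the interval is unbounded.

Set f=λy, z=hλ:
  k1=λy_n ⇒ h·k1=z·y_n;  k2=λ(1+6/7z)y_n ⇒ h·k2=z(1+6/7z)y_n
  y_{n+1}/y_n = 1 + 1/8z + 7/8z(1+6/7z) = 1 + z + 3/4z²
  Hence R(z) = 1 + z + 3/4z².

Need |R(x)|<1, x<0.
x=-0.73: |R|=0.6697
R=1: x+3/4x²=0 ⇒ x=−4/3=-1.3333; min R=1−1/(4·3/4)=0.6667>−1
Confirm numerically:
  x=-1.139: |R|=0.83399 <1
  x=-0.640: |R|=0.66720 <1
  x=-0.601: |R|=0.66990 <1
  x=-1.928: |R|=1.85989 >1
  x=-1.880: |R|=1.77080 >1
So |R|<1 on (-1.3333, 0).

z∈(-1.3333,0).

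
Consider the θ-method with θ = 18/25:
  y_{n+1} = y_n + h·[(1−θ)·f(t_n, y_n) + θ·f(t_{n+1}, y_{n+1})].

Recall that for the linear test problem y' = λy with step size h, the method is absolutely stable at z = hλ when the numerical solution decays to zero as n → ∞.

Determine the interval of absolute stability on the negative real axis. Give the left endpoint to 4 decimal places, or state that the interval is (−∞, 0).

interval (−∞, 0).

With y'=λy (z=hλ):
  y_{n+1} = y_n + z·[7/25·y_n + 18/25·y_{n+1}] ⇒ (1 − 18/25z)y_{n+1} = (1 + 7/25z)y_n
  so R(z) = (1 + 7/25z)/(1 − 18/25z).

Solve |R(x)|<1 on ℝ⁻.
x=-1.02: |R|=0.4119
x=-2: |R|=0.1803
x=-10: |R|=0.2195
x=-100: |R|=0.3699
θ=18/25≥1/2 ⇒ |1+7/25x|<|1−18/25x| ∀x<0 ⇒ stable on all of ℝ⁻.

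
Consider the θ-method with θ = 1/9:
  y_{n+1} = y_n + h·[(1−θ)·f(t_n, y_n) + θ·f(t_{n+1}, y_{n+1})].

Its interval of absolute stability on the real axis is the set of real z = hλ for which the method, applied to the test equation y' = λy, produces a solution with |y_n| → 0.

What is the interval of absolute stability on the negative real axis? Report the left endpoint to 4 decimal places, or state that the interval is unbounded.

On y'=λy, z=hλ:
  y_{n+1} = y_n + z·[8/9·y_n + 1/9·y_{n+1}] ⇒ (1 − 1/9z)y_{n+1} = (1 + 8/9z)y_n
  ⇒ R(z) = (1 + 8/9z)/(1 − 1/9z).

Need |R(x)|<1, x<0.
x=-1.16: |R|=0.0276
R=−1: 1+8/9x = −1+1/9x ⇒ -7/9x=2 ⇒ x=2/(-7/9)=-2.5714
Confirm numerically:
  x=-2.550: |R|=0.98701 <1
  x=-1.734: |R|=0.45388 <1
  x=-1.677: |R|=0.41360 <1
  x=-1.069: |R|=0.04449 <1
  x=-3.027: |R|=1.26515 >1
  x=-2.808: |R|=1.14024 >1
Interval (-2.5714, 0).

(-2.5714, 0).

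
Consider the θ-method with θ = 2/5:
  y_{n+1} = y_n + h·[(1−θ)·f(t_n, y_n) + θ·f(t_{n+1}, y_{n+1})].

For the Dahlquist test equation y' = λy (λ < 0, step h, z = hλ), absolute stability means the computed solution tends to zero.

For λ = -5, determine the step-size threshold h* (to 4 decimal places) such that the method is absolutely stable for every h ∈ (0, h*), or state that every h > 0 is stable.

Test eqn y'=λy, z=hλ:
  y_{n+1} = y_n + z·[3/5·y_n + 2/5·y_{n+1}] ⇒ (1 − 2/5z)y_{n+1} = (1 + 3/5z)y_n
  ⇒ R(z) = (1 + 3/5z)/(1 − 2/5z).

Find x<0 with |R(x)|<1.
x=-0.77: |R|=0.4113
R=−1: 1+3/5x = −1+2/5x ⇒ -1/5x=2 ⇒ x=2/(-1/5)=-10.0000
Confirm numerically:
  x=-9.087: |R|=0.96060 <1
  x=-5.396: |R|=0.70846 <1
  x=-4.350: |R|=0.58759 <1
  x=-10.533: |R|=1.02045 >1
  x=-10.192: |R|=1.00756 >1
  x=-10.183: |R|=1.00721 >1
So |R|<1 on (-10.0000, 0).

(-10.0000,0); λ=-5 ⇒ h* = (10)/5 = 2.0000.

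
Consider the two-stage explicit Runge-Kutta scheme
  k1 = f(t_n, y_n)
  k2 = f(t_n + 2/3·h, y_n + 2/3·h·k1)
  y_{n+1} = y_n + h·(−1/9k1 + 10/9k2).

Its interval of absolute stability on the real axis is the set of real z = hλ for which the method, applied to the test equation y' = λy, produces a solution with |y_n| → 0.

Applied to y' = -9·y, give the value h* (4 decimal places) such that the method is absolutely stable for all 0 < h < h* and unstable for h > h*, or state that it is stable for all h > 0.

With y'=λy (z=hλ):
  k1=λy_n ⇒ h·k1=z·y_n;  k2=λ(1+2/3z)y_n ⇒ h·k2=z(1+2/3z)y_n
  y_{n+1}/y_n = 1 − 1/9z + 10/9z(1+2/3z) = 1 + z + 20/27z²
  R(z) = 1 + z + 20/27z².

Find x<0 with |R(x)|<1.
x=-0.66: |R|=0.6627
R=1: x+20/27x²=0 ⇒ x=−27/20=-1.3500; min R=1−1/(4·20/27)=0.6625>−1
Confirm numerically:
  x=-1.144: |R|=0.82543 <1
  x=-0.993: |R|=0.73741 <1
  x=-0.986: |R|=0.73415 <1
  x=-1.657: |R|=1.37681 >1
  x=-1.575: |R|=1.26250 >1
So |R|<1 on (-1.3500, 0).

(-1.3500,0); λ=-9 ⇒ h* = (27/20)/9 = 0.1500.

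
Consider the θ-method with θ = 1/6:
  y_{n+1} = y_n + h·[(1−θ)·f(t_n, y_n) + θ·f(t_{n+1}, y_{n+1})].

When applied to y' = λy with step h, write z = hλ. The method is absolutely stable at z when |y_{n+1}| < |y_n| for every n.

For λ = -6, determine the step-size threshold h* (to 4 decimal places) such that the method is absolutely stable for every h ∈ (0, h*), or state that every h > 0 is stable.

On y'=λy, z=hλ:
  y_{n+1} = y_n + z·[5/6·y_n + 1/6·y_{n+1}] ⇒ (1 − 1/6z)y_{n+1} = (1 + 5/6z)y_n
  so R(z) = (1 + 5/6z)/(1 − 1/6z).

Need |R(x)|<1, x<0.
x=-0.46: |R|=0.5728
R=−1: 1+5/6x = −1+1/6x ⇒ -2/3x=2 ⇒ x=2/(-2/3)=-3.0000
Confirm numerically:
  x=-2.393: |R|=0.71071 <1
  x=-2.069: |R|=0.53848 <1
  x=-1.823: |R|=0.39818 <1
  x=-1.448: |R|=0.16649 <1
  x=-3.549: |R|=1.22997 >1
  x=-3.266: |R|=1.11483 >1
  x=-3.107: |R|=1.04700 >1
Stable set (-3.0000, 0).

(-3.0000,0); λ=-6 ⇒ h* = (3)/6 = 0.5000.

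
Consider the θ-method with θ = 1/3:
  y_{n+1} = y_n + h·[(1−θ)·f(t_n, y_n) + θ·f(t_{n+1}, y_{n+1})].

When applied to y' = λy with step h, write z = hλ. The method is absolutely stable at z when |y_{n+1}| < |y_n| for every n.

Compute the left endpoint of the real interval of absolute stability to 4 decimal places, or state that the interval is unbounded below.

left endpoint -6.0000.

On y'=λy, z=hλ:
  y_{n+1} = y_n + z·[2/3·y_n + 1/3·y_{n+1}] ⇒ (1 − 1/3z)y_{n+1} = (1 + 2/3z)y_n
  Hence R(z) = (1 + 2/3z)/(1 − 1/3z).

Find x<0 with |R(x)|<1.
x=-1.36: |R|=0.0642
R=−1: 1+2/3x = −1+1/3x ⇒ -1/3x=2 ⇒ x=2/(-1/3)=-6.0000
Confirm numerically:
  x=-3.638: |R|=0.64417 <1
  x=-3.456: |R|=0.60595 <1
  x=-2.586: |R|=0.38883 <1
  x=-2.557: |R|=0.38042 <1
  x=-6.262: |R|=1.02829 >1
  x=-6.243: |R|=1.02629 >1
So |R|<1 on (-6.0000, 0).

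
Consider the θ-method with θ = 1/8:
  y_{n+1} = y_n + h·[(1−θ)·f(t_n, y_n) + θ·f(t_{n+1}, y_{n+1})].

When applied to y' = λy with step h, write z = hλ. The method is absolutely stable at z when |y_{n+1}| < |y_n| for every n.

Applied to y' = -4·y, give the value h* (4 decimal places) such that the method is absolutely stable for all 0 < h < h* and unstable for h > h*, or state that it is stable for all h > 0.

(-2.6667,0); λ=-4 ⇒ h* = (8/3)/4 = 0.6667.

With y'=λy (z=hλ):
  y_{n+1} = y_n + z·[7/8·y_n + 1/8·y_{n+1}] ⇒ (1 − 1/8z)y_{n+1} = (1 + 7/8z)y_n
  R(z) = (1 + 7/8z)/(1 − 1/8z).

Solve |R(x)|<1 on ℝ⁻.
x=-0.74: |R|=0.3227
R=−1: 1+7/8x = −1+1/8x ⇒ -3/4x=2 ⇒ x=2/(-3/4)=-2.6667
Confirm numerically:
  x=-2.207: |R|=0.72979 <1
  x=-1.760: |R|=0.44262 <1
  x=-1.676: |R|=0.38570 <1
  x=-1.247: |R|=0.07884 <1
  x=-3.203: |R|=1.28724 >1
  x=-2.743: |R|=1.04263 >1
Interval (-2.6667, 0).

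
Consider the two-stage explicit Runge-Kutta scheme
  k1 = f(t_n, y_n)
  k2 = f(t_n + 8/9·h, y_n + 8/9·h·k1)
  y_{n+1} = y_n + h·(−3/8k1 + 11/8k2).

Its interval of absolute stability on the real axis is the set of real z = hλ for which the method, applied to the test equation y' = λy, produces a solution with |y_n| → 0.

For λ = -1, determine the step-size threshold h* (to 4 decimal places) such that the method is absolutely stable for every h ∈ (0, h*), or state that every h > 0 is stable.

Set f=λy, z=hλ:
  k1=λy_n ⇒ h·k1=z·y_n;  k2=λ(1+8/9z)y_n ⇒ h·k2=z(1+8/9z)y_n
  y_{n+1}/y_n = 1 − 3/8z + 11/8z(1+8/9z) = 1 + z + 11/9z²
  so R(z) = 1 + z + 11/9z².

Find x<0 with |R(x)|<1.
x=-1.32: |R|=1.8096
R=1: x+11/9x²=0 ⇒ x=−9/11=-0.8182; min R=1−1/(4·11/9)=0.7955>−1
Confirm numerically:
  x=-0.482: |R|=0.80195 <1
  x=-0.416: |R|=0.79551 <1
  x=-0.400: |R|=0.79556 <1
  x=-0.395: |R|=0.79570 <1
  x=-1.235: |R|=1.62916 >1
  x=-1.006: |R|=1.23093 >1
  x=-0.943: |R|=1.14386 >1
Stable set (-0.8182, 0).

(-0.8182,0); λ=-1 ⇒ h* = (9/11)/1 = 0.8182.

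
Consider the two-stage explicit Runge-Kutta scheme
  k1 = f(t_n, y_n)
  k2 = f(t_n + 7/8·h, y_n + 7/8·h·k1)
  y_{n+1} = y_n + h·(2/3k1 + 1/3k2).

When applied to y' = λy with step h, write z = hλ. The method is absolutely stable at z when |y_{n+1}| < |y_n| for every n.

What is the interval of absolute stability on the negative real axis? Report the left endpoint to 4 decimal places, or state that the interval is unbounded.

(-3.4286, 0).

Test eqn y'=λy, z=hλ:
  k1=λy_n ⇒ h·k1=z·y_n;  k2=λ(1+7/8z)y_n ⇒ h·k2=z(1+7/8z)y_n
  y_{n+1}/y_n = 1 + 2/3z + 1/3z(1+7/8z) = 1 + z + 7/24z²
  ⇒ R(z) = 1 + z + 7/24z².

Boundary: |R(x)|=1, x<0.
x=-1.48: |R|=0.1589
R=1: x+7/24x²=0 ⇒ x=−24/7=-3.4286; min R=1−1/(4·7/24)=0.1429>−1
Confirm numerically:
  x=-2.770: |R|=0.46793 <1
  x=-2.421: |R|=0.28853 <1
  x=-2.401: |R|=0.28040 <1
  x=-1.569: |R|=0.14901 <1
  x=-4.026: |R|=1.70153 >1
  x=-3.918: |R|=1.55929 >1
  x=-3.668: |R|=1.25615 >1
Stable set (-3.4286, 0).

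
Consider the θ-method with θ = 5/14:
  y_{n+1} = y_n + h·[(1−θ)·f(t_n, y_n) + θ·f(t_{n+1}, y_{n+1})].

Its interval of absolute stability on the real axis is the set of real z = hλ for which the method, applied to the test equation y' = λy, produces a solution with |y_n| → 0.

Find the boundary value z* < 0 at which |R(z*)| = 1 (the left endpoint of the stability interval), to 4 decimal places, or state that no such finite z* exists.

left endpoint -7.0000.

With y'=λy (z=hλ):
  y_{n+1} = y_n + z·[9/14·y_n + 5/14·y_{n+1}] ⇒ (1 − 5/14z)y_{n+1} = (1 + 9/14z)y_n
  ⇒ R(z) = (1 + 9/14z)/(1 − 5/14z).

Boundary: |R(x)|=1, x<0.
x=-1.3: |R|=0.1122
R=−1: 1+9/14x = −1+5/14x ⇒ -2/7x=2 ⇒ x=2/(-2/7)=-7.0000
Confirm numerically:
  x=-6.772: |R|=0.98094 <1
  x=-6.483: |R|=0.95545 <1
  x=-5.819: |R|=0.89038 <1
  x=-4.565: |R|=0.73551 <1
  x=-7.577: |R|=1.04448 >1
  x=-7.291: |R|=1.02307 >1
  x=-7.112: |R|=1.00904 >1
So |R|<1 on (-7.0000, 0).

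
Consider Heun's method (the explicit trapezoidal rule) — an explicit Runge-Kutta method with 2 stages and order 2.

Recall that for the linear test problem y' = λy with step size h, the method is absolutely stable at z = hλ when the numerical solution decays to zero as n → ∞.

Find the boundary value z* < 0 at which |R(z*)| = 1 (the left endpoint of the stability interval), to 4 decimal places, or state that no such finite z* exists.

left endpoint -2.0000.

On y'=λy, z=hλ:
  order 2, 2-stage ⇒ R(z)=1+z+z^2/2
  (e.g. R(-1.1)=0.50500, |R|=0.50500)

Find x<0 with |R(x)|<1.
x=-1.1: |R|=0.5050
|R(-2.15)|=1.1612 |R(-1.23)|=0.5264 |R(-1.2)|=0.5200
Bisect:
  x_lo=-2.3805 |R|=1.4529  x_hi=-0.2897 |R|=0.7523
  mid=-1.33510 |R|=0.55614 →hi
  mid=-1.85779 |R|=0.86791 →hi
  mid=-2.11914 |R|=1.12624 →lo
  mid=-1.98847 |R|=0.98854 →hi
  mid=-2.05381 |R|=1.05525 →lo
  mid=-2.02114 |R|=1.02136 →lo
  mid=-2.00480 |R|=1.00482 →lo
  mid=-1.99664 |R|=0.99664 →hi
  mid=-2.00072 |R|=1.00072 →lo
  ...
  [-2.00008,-1.99995] ⇒ x*=-2.0000
Interval (-2.0000, 0).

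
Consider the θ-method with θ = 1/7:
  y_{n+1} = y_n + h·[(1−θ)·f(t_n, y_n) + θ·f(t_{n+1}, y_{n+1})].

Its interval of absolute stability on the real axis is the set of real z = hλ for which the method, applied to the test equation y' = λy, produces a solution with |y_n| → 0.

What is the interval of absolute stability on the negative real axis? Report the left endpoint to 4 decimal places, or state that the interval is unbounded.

Set f=λy, z=hλ:
  y_{n+1} = y_n + z·[6/7·y_n + 1/7·y_{n+1}] ⇒ (1 − 1/7z)y_{n+1} = (1 + 6/7z)y_n
  ⇒ R(z) = (1 + 6/7z)/(1 − 1/7z).

Find x<0 with |R(x)|<1.
x=-0.61: |R|=0.4389
R=−1: 1+6/7x = −1+1/7x ⇒ -5/7x=2 ⇒ x=2/(-5/7)=-2.8000
Confirm numerically:
  x=-2.317: |R|=0.74080 <1
  x=-2.131: |R|=0.63367 <1
  x=-1.730: |R|=0.38717 <1
  x=-1.298: |R|=0.09496 <1
  x=-3.389: |R|=1.28347 >1
  x=-3.252: |R|=1.22044 >1
Stable set (-2.8000, 0).

z∈(-2.8000,0).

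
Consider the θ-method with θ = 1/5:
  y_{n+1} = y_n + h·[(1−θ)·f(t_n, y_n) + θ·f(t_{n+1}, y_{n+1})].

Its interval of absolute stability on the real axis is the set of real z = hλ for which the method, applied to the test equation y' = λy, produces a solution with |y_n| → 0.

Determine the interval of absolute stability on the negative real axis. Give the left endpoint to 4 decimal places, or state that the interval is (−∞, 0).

Set f=λy, z=hλ:
  y_{n+1} = y_n + z·[4/5·y_n + 1/5·y_{n+1}] ⇒ (1 − 1/5z)y_{n+1} = (1 + 4/5z)y_n
  Hence R(z) = (1 + 4/5z)/(1 − 1/5z).

Solve |R(x)|<1 on ℝ⁻.
x=-0.68: |R|=0.4014
R=−1: 1+4/5x = −1+1/5x ⇒ -3/5x=2 ⇒ x=2/(-3/5)=-3.3333
Confirm numerically:
  x=-3.195: |R|=0.94936 <1
  x=-2.886: |R|=0.82983 <1
  x=-2.661: |R|=0.73672 <1
  x=-1.943: |R|=0.39925 <1
  x=-3.909: |R|=1.19385 >1
  x=-3.757: |R|=1.14514 >1
So |R|<1 on (-3.3333, 0).

z∈(-3.3333,0).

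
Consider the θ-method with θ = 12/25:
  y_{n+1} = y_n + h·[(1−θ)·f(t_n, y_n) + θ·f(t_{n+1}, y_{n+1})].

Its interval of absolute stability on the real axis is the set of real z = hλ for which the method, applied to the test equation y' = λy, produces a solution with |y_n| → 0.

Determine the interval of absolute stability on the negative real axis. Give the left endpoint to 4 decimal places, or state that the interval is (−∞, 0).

Set f=λy, z=hλ:
  y_{n+1} = y_n + z·[13/25·y_n + 12/25·y_{n+1}] ⇒ (1 − 12/25z)y_{n+1} = (1 + 13/25z)y_n
  Hence R(z) = (1 + 13/25z)/(1 − 12/25z).

Solve |R(x)|<1 on ℝ⁻.
x=-1.77: |R|=0.0430
R=−1: 1+13/25x = −1+12/25x ⇒ -1/25x=2 ⇒ x=2/(-1/25)=-50.0000
Confirm numerically:
  x=-39.645: |R|=0.97932 <1
  x=-34.219: |R|=0.96377 <1
  x=-23.566: |R|=0.91412 <1
  x=-21.851: |R|=0.90199 <1
  x=-50.190: |R|=1.00030 >1
  x=-50.085: |R|=1.00014 >1
Interval (-50.0000, 0).

(-50.0000, 0).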